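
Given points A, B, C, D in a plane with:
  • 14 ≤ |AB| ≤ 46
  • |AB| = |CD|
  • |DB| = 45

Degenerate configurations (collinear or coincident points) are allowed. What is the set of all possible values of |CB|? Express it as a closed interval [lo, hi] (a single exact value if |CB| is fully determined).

|AB| ∈ [14, 46]
|BD| ∈ {45}
|CD| ∈ [14, 46]
|AD| ∈ [0, 91]
|BC| ∈ [0, 91]
|AC| ∈ [0, 137]

|CB| ∈ [0, 91]  (≈ [0.0000, 91.0000])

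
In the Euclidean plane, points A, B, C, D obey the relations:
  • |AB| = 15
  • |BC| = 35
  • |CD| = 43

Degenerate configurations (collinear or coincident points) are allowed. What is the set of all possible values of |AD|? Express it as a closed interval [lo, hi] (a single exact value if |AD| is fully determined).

|AD| ∈ [0, 93]  (≈ [0.0000, 93.0000])

|AB| ∈ {15}
|BC| ∈ {35}
|CD| ∈ {43}
|AC| ∈ [20, 50]
|BD| ∈ [8, 78]
|AD| ∈ [0, 93]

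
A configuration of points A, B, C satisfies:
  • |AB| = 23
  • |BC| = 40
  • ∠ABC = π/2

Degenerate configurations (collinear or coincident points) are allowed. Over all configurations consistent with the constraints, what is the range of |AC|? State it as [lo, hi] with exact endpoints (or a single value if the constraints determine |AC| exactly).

|AC| = √(2129)  (≈ 46.1411)

|AB| ∈ {23}
|BC| ∈ {40}
|AC| ∈ {√(2129)}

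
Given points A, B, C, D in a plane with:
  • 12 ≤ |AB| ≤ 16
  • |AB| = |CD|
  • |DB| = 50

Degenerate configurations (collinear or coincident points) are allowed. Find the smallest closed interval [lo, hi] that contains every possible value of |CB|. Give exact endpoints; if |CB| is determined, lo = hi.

|CB| ∈ [34, 66]  (≈ [34.0000, 66.0000])

|AB| ∈ [12, 16]
|BD| ∈ {50}
|CD| ∈ [12, 16]
|AD| ∈ [34, 66]
|BC| ∈ [34, 66]
|AC| ∈ [18, 82]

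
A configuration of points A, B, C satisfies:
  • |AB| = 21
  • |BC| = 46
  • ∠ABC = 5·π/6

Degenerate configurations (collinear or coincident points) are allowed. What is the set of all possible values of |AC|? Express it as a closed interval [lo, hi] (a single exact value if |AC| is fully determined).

|AB| ∈ {21}
|BC| ∈ {46}
|AC| ∈ {√(966·√(3) + 2557)}

|AC| = √(966·√(3) + 2557)  (≈ 65.0397)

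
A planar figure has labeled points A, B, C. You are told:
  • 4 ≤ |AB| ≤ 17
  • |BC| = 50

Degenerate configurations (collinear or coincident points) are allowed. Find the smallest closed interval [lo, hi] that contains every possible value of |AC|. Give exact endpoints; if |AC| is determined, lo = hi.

|AC| ∈ [33, 67]  (≈ [33.0000, 67.0000])

|AB| ∈ [4, 17]
|BC| ∈ {50}
|AC| ∈ [33, 67]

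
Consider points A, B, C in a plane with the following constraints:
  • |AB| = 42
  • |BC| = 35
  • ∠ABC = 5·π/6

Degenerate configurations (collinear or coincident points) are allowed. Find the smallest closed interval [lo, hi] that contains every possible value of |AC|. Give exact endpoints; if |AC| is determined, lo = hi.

|AC| = 7·√(30·√(3) + 61)  (≈ 74.3984)

|AB| ∈ {42}
|BC| ∈ {35}
|AC| ∈ {7·√(30·√(3) + 61)}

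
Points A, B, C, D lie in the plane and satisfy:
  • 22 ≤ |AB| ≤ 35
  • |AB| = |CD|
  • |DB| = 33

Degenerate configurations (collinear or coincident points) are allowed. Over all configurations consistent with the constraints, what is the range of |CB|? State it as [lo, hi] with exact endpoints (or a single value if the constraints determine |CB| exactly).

|AB| ∈ [22, 35]
|BD| ∈ {33}
|CD| ∈ [22, 35]
|AD| ∈ [0, 68]
|BC| ∈ [0, 68]
|AC| ∈ [0, 103]

|CB| ∈ [0, 68]  (≈ [0.0000, 68.0000])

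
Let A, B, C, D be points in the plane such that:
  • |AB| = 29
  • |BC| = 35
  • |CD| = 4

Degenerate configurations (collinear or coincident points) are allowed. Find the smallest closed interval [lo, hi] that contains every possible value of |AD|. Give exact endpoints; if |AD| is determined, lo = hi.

|AB| ∈ {29}
|BC| ∈ {35}
|CD| ∈ {4}
|AC| ∈ [6, 64]
|BD| ∈ [31, 39]
|AD| ∈ [2, 68]

|AD| ∈ [2, 68]  (≈ [2.0000, 68.0000])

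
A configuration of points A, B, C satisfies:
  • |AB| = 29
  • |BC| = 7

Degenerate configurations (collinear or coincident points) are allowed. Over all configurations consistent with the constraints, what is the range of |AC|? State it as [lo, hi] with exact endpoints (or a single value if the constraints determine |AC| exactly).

|AB| ∈ {29}
|BC| ∈ {7}
|AC| ∈ [22, 36]

|AC| ∈ [22, 36]  (≈ [22.0000, 36.0000])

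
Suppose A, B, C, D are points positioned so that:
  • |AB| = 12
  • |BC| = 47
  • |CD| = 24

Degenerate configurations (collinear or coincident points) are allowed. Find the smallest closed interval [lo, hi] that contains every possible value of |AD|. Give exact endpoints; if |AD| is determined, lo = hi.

|AD| ∈ [11, 83]  (≈ [11.0000, 83.0000])

|AB| ∈ {12}
|BC| ∈ {47}
|CD| ∈ {24}
|AC| ∈ [35, 59]
|BD| ∈ [23, 71]
|AD| ∈ [11, 83]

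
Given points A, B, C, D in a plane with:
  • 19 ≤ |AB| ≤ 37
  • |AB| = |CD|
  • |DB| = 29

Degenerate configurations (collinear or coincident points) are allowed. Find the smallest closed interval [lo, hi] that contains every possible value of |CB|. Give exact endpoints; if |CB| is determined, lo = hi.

|CB| ∈ [0, 66]  (≈ [0.0000, 66.0000])

|AB| ∈ [19, 37]
|BD| ∈ {29}
|CD| ∈ [19, 37]
|AD| ∈ [0, 66]
|BC| ∈ [0, 66]
|AC| ∈ [0, 103]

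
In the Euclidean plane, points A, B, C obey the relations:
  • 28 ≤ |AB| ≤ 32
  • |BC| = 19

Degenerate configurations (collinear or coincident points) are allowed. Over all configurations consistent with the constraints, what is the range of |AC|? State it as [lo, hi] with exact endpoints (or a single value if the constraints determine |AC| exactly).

|AC| ∈ [9, 51]  (≈ [9.0000, 51.0000])

|AB| ∈ [28, 32]
|BC| ∈ {19}
|AC| ∈ [9, 51]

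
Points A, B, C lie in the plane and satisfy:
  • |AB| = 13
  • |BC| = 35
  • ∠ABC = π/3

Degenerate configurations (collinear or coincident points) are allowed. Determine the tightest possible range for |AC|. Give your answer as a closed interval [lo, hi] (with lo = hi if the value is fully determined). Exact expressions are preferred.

|AC| = √(939)  (≈ 30.6431)

|AB| ∈ {13}
|BC| ∈ {35}
|AC| ∈ {√(939)}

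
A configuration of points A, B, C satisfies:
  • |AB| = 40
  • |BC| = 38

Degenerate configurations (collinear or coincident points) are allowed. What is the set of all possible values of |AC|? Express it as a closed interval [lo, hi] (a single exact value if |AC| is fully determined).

|AB| ∈ {40}
|BC| ∈ {38}
|AC| ∈ [2, 78]

|AC| ∈ [2, 78]  (≈ [2.0000, 78.0000])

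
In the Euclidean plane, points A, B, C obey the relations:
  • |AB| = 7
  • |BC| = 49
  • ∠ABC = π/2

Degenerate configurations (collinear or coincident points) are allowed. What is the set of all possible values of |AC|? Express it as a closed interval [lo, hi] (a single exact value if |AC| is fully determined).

|AC| = 35·√(2)  (≈ 49.4975)

|AB| ∈ {7}
|BC| ∈ {49}
|AC| ∈ {35·√(2)}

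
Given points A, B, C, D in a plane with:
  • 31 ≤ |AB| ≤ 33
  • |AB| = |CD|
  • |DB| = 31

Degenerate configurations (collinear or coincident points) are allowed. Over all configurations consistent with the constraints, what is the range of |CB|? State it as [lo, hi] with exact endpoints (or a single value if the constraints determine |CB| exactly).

|AB| ∈ [31, 33]
|BD| ∈ {31}
|CD| ∈ [31, 33]
|AD| ∈ [0, 64]
|BC| ∈ [0, 64]
|AC| ∈ [0, 97]

|CB| ∈ [0, 64]  (≈ [0.0000, 64.0000])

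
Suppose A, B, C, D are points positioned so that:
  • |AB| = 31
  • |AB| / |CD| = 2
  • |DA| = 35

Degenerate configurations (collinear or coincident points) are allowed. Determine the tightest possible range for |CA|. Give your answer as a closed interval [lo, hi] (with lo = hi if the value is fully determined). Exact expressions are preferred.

|CA| ∈ [39/2, 101/2]  (≈ [19.5000, 50.5000])

|AB| ∈ {31}
|AD| ∈ {35}
|CD| ∈ {31/2}
|BD| ∈ [4, 66]
|AC| ∈ [39/2, 101/2]
|BC| ∈ [0, 163/2]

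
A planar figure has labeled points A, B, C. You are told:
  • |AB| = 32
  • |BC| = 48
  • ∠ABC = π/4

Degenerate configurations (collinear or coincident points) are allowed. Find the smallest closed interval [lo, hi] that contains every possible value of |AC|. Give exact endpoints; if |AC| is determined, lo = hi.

|AB| ∈ {32}
|BC| ∈ {48}
|AC| ∈ {16·√(13 - 6·√(2))}

|AC| = 16·√(13 - 6·√(2))  (≈ 33.9966)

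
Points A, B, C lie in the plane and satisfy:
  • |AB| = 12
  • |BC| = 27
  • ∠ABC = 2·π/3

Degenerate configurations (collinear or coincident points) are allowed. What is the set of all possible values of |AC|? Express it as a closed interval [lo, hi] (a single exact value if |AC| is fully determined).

|AB| ∈ {12}
|BC| ∈ {27}
|AC| ∈ {3·√(133)}

|AC| = 3·√(133)  (≈ 34.5977)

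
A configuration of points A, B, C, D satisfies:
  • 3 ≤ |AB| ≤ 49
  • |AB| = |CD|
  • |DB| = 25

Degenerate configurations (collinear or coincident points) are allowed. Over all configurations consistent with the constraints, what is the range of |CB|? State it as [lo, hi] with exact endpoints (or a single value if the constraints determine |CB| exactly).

|AB| ∈ [3, 49]
|BD| ∈ {25}
|CD| ∈ [3, 49]
|AD| ∈ [0, 74]
|BC| ∈ [0, 74]
|AC| ∈ [0, 123]

|CB| ∈ [0, 74]  (≈ [0.0000, 74.0000])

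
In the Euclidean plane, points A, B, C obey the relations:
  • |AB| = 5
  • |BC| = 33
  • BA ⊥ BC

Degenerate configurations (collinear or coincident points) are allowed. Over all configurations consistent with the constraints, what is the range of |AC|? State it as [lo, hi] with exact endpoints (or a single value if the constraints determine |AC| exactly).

|AC| = √(1114)  (≈ 33.3766)

|AB| ∈ {5}
|BC| ∈ {33}
|AC| ∈ {√(1114)}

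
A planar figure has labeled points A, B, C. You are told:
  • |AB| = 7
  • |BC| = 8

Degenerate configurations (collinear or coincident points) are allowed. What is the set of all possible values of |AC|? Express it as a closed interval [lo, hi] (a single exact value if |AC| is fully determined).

|AC| ∈ [1, 15]  (≈ [1.0000, 15.0000])

|AB| ∈ {7}
|BC| ∈ {8}
|AC| ∈ [1, 15]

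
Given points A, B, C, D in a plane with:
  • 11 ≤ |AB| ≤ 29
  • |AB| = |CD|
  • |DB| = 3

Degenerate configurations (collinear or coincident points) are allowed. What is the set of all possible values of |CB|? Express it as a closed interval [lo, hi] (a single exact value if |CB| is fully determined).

|AB| ∈ [11, 29]
|BD| ∈ {3}
|CD| ∈ [11, 29]
|AD| ∈ [8, 32]
|BC| ∈ [8, 32]
|AC| ∈ [0, 61]

|CB| ∈ [8, 32]  (≈ [8.0000, 32.0000])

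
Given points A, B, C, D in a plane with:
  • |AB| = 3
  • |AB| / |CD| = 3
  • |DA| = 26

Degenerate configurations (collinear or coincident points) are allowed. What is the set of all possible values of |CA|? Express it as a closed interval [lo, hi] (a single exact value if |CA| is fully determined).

|AB| ∈ {3}
|AD| ∈ {26}
|CD| ∈ {1}
|BD| ∈ [23, 29]
|AC| ∈ [25, 27]
|BC| ∈ [22, 30]

|CA| ∈ [25, 27]  (≈ [25.0000, 27.0000])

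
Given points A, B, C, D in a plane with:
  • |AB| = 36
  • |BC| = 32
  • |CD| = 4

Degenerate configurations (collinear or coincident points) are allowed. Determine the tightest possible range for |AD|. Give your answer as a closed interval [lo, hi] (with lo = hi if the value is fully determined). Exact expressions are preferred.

|AB| ∈ {36}
|BC| ∈ {32}
|CD| ∈ {4}
|AC| ∈ [4, 68]
|BD| ∈ [28, 36]
|AD| ∈ [0, 72]

|AD| ∈ [0, 72]  (≈ [0.0000, 72.0000])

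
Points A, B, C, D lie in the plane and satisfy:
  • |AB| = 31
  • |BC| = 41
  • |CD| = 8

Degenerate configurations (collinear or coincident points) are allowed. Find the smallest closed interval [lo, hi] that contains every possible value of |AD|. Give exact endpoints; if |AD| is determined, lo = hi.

|AD| ∈ [2, 80]  (≈ [2.0000, 80.0000])

|AB| ∈ {31}
|BC| ∈ {41}
|CD| ∈ {8}
|AC| ∈ [10, 72]
|BD| ∈ [33, 49]
|AD| ∈ [2, 80]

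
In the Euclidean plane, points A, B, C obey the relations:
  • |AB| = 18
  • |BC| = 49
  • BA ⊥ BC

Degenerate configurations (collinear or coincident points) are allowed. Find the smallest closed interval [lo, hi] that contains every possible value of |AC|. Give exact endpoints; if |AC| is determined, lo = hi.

|AB| ∈ {18}
|BC| ∈ {49}
|AC| ∈ {5·√(109)}

|AC| = 5·√(109)  (≈ 52.2015)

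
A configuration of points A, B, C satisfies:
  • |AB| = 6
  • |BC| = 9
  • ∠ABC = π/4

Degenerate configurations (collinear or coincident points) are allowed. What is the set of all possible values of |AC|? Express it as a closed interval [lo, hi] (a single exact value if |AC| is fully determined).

|AB| ∈ {6}
|BC| ∈ {9}
|AC| ∈ {3·√(13 - 6·√(2))}

|AC| = 3·√(13 - 6·√(2))  (≈ 6.3744)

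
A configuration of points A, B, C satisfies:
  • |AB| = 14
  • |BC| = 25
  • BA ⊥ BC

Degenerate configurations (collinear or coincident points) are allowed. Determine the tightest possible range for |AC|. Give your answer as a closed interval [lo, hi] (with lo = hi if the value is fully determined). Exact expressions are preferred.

|AC| = √(821)  (≈ 28.6531)

|AB| ∈ {14}
|BC| ∈ {25}
|AC| ∈ {√(821)}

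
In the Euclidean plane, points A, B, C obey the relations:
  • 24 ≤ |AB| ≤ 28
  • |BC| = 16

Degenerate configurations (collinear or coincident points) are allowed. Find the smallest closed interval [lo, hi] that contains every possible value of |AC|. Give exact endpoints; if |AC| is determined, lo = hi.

|AB| ∈ [24, 28]
|BC| ∈ {16}
|AC| ∈ [8, 44]

|AC| ∈ [8, 44]  (≈ [8.0000, 44.0000])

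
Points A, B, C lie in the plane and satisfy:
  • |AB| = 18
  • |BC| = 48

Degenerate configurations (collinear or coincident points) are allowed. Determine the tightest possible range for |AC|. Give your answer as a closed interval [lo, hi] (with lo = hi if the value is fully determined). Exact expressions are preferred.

|AB| ∈ {18}
|BC| ∈ {48}
|AC| ∈ [30, 66]

|AC| ∈ [30, 66]  (≈ [30.0000, 66.0000])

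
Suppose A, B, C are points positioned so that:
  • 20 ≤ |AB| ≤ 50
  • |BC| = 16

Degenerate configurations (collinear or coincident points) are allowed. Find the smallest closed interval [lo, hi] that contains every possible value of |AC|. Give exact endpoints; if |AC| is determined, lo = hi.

|AB| ∈ [20, 50]
|BC| ∈ {16}
|AC| ∈ [4, 66]

|AC| ∈ [4, 66]  (≈ [4.0000, 66.0000])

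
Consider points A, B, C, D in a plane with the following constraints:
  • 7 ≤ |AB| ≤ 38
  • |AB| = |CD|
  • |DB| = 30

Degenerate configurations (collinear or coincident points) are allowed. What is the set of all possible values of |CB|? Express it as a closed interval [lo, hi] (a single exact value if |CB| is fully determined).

|AB| ∈ [7, 38]
|BD| ∈ {30}
|CD| ∈ [7, 38]
|AD| ∈ [0, 68]
|BC| ∈ [0, 68]
|AC| ∈ [0, 106]

|CB| ∈ [0, 68]  (≈ [0.0000, 68.0000])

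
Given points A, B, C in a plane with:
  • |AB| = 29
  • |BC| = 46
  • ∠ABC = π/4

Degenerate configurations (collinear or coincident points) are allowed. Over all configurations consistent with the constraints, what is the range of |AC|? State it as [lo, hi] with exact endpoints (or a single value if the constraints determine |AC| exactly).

|AB| ∈ {29}
|BC| ∈ {46}
|AC| ∈ {√(2957 - 1334·√(2))}

|AC| = √(2957 - 1334·√(2))  (≈ 32.7176)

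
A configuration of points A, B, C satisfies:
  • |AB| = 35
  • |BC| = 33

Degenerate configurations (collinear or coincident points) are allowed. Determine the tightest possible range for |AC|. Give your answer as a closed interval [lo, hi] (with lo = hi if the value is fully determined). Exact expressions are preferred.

|AB| ∈ {35}
|BC| ∈ {33}
|AC| ∈ [2, 68]

|AC| ∈ [2, 68]  (≈ [2.0000, 68.0000])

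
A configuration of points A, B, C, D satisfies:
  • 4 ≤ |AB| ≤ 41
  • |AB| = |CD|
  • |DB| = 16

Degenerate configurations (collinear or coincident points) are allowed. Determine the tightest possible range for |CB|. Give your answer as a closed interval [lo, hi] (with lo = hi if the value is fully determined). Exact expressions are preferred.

|CB| ∈ [0, 57]  (≈ [0.0000, 57.0000])

|AB| ∈ [4, 41]
|BD| ∈ {16}
|CD| ∈ [4, 41]
|AD| ∈ [0, 57]
|BC| ∈ [0, 57]
|AC| ∈ [0, 98]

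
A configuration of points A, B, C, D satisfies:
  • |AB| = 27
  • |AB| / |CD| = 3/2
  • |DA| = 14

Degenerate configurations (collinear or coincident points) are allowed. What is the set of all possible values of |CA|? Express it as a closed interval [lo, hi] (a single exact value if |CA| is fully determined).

|CA| ∈ [4, 32]  (≈ [4.0000, 32.0000])

|AB| ∈ {27}
|AD| ∈ {14}
|CD| ∈ {18}
|BD| ∈ [13, 41]
|AC| ∈ [4, 32]
|BC| ∈ [0, 59]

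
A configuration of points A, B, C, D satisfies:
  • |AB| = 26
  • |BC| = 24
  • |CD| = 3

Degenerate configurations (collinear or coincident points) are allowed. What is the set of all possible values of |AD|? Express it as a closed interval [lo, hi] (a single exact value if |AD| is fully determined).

|AD| ∈ [0, 53]  (≈ [0.0000, 53.0000])

|AB| ∈ {26}
|BC| ∈ {24}
|CD| ∈ {3}
|AC| ∈ [2, 50]
|BD| ∈ [21, 27]
|AD| ∈ [0, 53]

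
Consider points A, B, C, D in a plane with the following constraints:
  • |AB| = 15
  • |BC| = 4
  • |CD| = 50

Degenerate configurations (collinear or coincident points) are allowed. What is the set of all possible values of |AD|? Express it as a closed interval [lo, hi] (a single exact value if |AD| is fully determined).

|AB| ∈ {15}
|BC| ∈ {4}
|CD| ∈ {50}
|AC| ∈ [11, 19]
|BD| ∈ [46, 54]
|AD| ∈ [31, 69]

|AD| ∈ [31, 69]  (≈ [31.0000, 69.0000])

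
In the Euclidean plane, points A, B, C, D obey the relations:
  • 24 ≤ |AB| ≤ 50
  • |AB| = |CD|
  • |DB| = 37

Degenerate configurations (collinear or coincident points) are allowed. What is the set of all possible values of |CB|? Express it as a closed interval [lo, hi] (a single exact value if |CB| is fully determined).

|CB| ∈ [0, 87]  (≈ [0.0000, 87.0000])

|AB| ∈ [24, 50]
|BD| ∈ {37}
|CD| ∈ [24, 50]
|AD| ∈ [0, 87]
|BC| ∈ [0, 87]
|AC| ∈ [0, 137]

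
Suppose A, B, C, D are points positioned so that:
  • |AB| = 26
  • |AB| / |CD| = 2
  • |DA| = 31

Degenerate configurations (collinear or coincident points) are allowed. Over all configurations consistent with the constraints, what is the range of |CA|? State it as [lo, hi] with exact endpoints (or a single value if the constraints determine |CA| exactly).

|AB| ∈ {26}
|AD| ∈ {31}
|CD| ∈ {13}
|BD| ∈ [5, 57]
|AC| ∈ [18, 44]
|BC| ∈ [0, 70]

|CA| ∈ [18, 44]  (≈ [18.0000, 44.0000])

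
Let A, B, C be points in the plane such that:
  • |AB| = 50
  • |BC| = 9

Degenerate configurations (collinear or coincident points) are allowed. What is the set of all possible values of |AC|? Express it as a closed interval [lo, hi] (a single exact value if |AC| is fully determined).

|AB| ∈ {50}
|BC| ∈ {9}
|AC| ∈ [41, 59]

|AC| ∈ [41, 59]  (≈ [41.0000, 59.0000])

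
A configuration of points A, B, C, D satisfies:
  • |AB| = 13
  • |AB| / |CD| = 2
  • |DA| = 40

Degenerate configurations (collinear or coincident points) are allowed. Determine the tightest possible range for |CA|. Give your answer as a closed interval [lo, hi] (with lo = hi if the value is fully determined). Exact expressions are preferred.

|CA| ∈ [67/2, 93/2]  (≈ [33.5000, 46.5000])

|AB| ∈ {13}
|AD| ∈ {40}
|CD| ∈ {13/2}
|BD| ∈ [27, 53]
|AC| ∈ [67/2, 93/2]
|BC| ∈ [41/2, 119/2]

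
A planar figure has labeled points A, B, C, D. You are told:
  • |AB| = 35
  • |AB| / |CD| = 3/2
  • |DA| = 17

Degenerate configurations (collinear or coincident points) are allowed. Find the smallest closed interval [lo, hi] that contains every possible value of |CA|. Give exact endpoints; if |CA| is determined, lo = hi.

|AB| ∈ {35}
|AD| ∈ {17}
|CD| ∈ {70/3}
|BD| ∈ [18, 52]
|AC| ∈ [19/3, 121/3]
|BC| ∈ [0, 226/3]

|CA| ∈ [19/3, 121/3]  (≈ [6.3333, 40.3333])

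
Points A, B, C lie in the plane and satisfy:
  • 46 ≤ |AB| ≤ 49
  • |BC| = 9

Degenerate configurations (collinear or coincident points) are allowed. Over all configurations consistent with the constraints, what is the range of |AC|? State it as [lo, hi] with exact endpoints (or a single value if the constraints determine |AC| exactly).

|AC| ∈ [37, 58]  (≈ [37.0000, 58.0000])

|AB| ∈ [46, 49]
|BC| ∈ {9}
|AC| ∈ [37, 58]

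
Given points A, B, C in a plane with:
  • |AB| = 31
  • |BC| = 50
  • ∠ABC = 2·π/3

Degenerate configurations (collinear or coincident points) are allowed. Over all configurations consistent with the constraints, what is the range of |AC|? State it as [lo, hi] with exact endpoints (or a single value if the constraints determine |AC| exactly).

|AC| = √(5011)  (≈ 70.7884)

|AB| ∈ {31}
|BC| ∈ {50}
|AC| ∈ {√(5011)}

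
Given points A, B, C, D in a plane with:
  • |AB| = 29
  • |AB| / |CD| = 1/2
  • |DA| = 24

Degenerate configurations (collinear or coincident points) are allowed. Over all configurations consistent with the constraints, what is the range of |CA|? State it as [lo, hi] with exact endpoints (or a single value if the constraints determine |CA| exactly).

|AB| ∈ {29}
|AD| ∈ {24}
|CD| ∈ {58}
|BD| ∈ [5, 53]
|AC| ∈ [34, 82]
|BC| ∈ [5, 111]

|CA| ∈ [34, 82]  (≈ [34.0000, 82.0000])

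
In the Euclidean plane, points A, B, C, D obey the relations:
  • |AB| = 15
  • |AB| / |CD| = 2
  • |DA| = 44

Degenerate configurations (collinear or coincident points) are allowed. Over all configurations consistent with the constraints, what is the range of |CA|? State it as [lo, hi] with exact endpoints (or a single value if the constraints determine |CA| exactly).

|CA| ∈ [73/2, 103/2]  (≈ [36.5000, 51.5000])

|AB| ∈ {15}
|AD| ∈ {44}
|CD| ∈ {15/2}
|BD| ∈ [29, 59]
|AC| ∈ [73/2, 103/2]
|BC| ∈ [43/2, 133/2]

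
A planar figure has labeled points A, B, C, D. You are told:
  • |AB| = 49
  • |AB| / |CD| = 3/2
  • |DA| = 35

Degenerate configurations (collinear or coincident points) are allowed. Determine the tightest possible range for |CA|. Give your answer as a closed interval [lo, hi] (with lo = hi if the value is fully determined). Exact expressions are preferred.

|CA| ∈ [7/3, 203/3]  (≈ [2.3333, 67.6667])

|AB| ∈ {49}
|AD| ∈ {35}
|CD| ∈ {98/3}
|BD| ∈ [14, 84]
|AC| ∈ [7/3, 203/3]
|BC| ∈ [0, 350/3]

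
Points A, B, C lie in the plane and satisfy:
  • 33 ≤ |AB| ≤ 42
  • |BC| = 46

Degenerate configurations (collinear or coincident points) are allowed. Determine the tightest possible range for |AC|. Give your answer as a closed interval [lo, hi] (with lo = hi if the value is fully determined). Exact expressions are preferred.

|AC| ∈ [4, 88]  (≈ [4.0000, 88.0000])

|AB| ∈ [33, 42]
|BC| ∈ {46}
|AC| ∈ [4, 88]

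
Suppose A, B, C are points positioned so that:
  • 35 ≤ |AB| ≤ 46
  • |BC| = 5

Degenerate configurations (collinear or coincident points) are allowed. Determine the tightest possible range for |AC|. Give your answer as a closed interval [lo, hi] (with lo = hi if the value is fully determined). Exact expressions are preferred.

|AB| ∈ [35, 46]
|BC| ∈ {5}
|AC| ∈ [30, 51]

|AC| ∈ [30, 51]  (≈ [30.0000, 51.0000])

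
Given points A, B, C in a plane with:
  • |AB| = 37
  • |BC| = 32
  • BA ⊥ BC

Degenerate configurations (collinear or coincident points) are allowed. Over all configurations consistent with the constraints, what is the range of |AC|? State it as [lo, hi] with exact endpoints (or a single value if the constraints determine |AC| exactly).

|AB| ∈ {37}
|BC| ∈ {32}
|AC| ∈ {√(2393)}

|AC| = √(2393)  (≈ 48.9183)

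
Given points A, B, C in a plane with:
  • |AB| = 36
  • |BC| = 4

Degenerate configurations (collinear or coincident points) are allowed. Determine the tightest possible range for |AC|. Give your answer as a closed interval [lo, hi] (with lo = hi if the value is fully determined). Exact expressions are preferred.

|AC| ∈ [32, 40]  (≈ [32.0000, 40.0000])

|AB| ∈ {36}
|BC| ∈ {4}
|AC| ∈ [32, 40]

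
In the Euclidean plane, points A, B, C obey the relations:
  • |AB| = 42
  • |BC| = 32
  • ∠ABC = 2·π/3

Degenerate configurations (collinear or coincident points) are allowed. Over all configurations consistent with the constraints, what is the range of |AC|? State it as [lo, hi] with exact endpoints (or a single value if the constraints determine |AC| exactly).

|AB| ∈ {42}
|BC| ∈ {32}
|AC| ∈ {2·√(1033)}

|AC| = 2·√(1033)  (≈ 64.2806)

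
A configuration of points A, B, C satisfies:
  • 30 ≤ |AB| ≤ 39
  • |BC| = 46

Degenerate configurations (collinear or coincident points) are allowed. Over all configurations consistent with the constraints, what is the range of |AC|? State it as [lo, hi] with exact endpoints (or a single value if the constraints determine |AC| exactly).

|AB| ∈ [30, 39]
|BC| ∈ {46}
|AC| ∈ [7, 85]

|AC| ∈ [7, 85]  (≈ [7.0000, 85.0000])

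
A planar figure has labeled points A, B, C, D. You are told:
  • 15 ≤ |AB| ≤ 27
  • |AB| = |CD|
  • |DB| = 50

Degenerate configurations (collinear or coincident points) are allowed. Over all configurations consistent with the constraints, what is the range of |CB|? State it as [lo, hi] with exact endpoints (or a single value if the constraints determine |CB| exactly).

|CB| ∈ [23, 77]  (≈ [23.0000, 77.0000])

|AB| ∈ [15, 27]
|BD| ∈ {50}
|CD| ∈ [15, 27]
|AD| ∈ [23, 77]
|BC| ∈ [23, 77]
|AC| ∈ [0, 104]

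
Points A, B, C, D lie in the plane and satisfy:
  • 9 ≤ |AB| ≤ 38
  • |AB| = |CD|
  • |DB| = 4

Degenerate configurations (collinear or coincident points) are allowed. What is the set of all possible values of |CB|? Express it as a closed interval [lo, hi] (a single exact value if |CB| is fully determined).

|CB| ∈ [5, 42]  (≈ [5.0000, 42.0000])

|AB| ∈ [9, 38]
|BD| ∈ {4}
|CD| ∈ [9, 38]
|AD| ∈ [5, 42]
|BC| ∈ [5, 42]
|AC| ∈ [0, 80]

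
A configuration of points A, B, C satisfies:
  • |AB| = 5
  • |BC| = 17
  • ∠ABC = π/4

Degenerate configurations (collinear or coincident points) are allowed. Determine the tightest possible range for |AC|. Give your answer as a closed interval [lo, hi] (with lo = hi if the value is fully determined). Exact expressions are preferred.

|AC| = √(314 - 85·√(2))  (≈ 13.9209)

|AB| ∈ {5}
|BC| ∈ {17}
|AC| ∈ {√(314 - 85·√(2))}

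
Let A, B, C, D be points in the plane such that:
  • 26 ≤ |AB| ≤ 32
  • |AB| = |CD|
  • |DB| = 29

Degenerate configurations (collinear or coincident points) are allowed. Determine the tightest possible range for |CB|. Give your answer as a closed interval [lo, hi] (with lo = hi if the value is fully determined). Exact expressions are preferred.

|CB| ∈ [0, 61]  (≈ [0.0000, 61.0000])

|AB| ∈ [26, 32]
|BD| ∈ {29}
|CD| ∈ [26, 32]
|AD| ∈ [0, 61]
|BC| ∈ [0, 61]
|AC| ∈ [0, 93]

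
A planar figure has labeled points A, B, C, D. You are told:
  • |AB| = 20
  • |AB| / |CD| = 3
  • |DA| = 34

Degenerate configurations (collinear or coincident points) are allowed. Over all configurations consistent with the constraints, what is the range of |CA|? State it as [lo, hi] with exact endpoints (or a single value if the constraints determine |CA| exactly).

|AB| ∈ {20}
|AD| ∈ {34}
|CD| ∈ {20/3}
|BD| ∈ [14, 54]
|AC| ∈ [82/3, 122/3]
|BC| ∈ [22/3, 182/3]

|CA| ∈ [82/3, 122/3]  (≈ [27.3333, 40.6667])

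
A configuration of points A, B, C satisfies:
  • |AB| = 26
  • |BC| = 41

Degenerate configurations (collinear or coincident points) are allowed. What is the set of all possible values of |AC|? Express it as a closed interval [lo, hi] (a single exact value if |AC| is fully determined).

|AB| ∈ {26}
|BC| ∈ {41}
|AC| ∈ [15, 67]

|AC| ∈ [15, 67]  (≈ [15.0000, 67.0000])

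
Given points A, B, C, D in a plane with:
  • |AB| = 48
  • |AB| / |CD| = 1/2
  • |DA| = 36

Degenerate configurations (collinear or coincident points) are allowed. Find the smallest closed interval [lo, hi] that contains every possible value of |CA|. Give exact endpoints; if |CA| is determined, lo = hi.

|AB| ∈ {48}
|AD| ∈ {36}
|CD| ∈ {96}
|BD| ∈ [12, 84]
|AC| ∈ [60, 132]
|BC| ∈ [12, 180]

|CA| ∈ [60, 132]  (≈ [60.0000, 132.0000])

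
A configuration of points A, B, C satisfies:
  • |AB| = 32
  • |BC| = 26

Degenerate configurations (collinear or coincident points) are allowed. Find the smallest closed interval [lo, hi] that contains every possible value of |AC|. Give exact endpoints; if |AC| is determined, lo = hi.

|AC| ∈ [6, 58]  (≈ [6.0000, 58.0000])

|AB| ∈ {32}
|BC| ∈ {26}
|AC| ∈ [6, 58]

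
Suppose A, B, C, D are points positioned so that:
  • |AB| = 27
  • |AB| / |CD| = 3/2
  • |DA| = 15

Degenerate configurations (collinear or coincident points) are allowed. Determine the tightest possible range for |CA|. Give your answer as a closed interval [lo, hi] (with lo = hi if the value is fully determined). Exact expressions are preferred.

|AB| ∈ {27}
|AD| ∈ {15}
|CD| ∈ {18}
|BD| ∈ [12, 42]
|AC| ∈ [3, 33]
|BC| ∈ [0, 60]

|CA| ∈ [3, 33]  (≈ [3.0000, 33.0000])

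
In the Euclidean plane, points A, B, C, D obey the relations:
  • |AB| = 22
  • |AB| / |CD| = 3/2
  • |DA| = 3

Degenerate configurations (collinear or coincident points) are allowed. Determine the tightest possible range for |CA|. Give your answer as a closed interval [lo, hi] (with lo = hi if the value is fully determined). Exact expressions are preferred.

|CA| ∈ [35/3, 53/3]  (≈ [11.6667, 17.6667])

|AB| ∈ {22}
|AD| ∈ {3}
|CD| ∈ {44/3}
|BD| ∈ [19, 25]
|AC| ∈ [35/3, 53/3]
|BC| ∈ [13/3, 119/3]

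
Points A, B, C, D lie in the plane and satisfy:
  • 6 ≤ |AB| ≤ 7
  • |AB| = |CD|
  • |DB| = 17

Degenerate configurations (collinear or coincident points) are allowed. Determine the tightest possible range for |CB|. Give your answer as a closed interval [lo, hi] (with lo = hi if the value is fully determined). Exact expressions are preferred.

|CB| ∈ [10, 24]  (≈ [10.0000, 24.0000])

|AB| ∈ [6, 7]
|BD| ∈ {17}
|CD| ∈ [6, 7]
|AD| ∈ [10, 24]
|BC| ∈ [10, 24]
|AC| ∈ [3, 31]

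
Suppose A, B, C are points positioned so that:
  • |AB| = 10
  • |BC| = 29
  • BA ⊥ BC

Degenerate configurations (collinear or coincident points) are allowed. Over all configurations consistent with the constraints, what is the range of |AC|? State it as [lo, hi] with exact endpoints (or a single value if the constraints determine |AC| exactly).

|AB| ∈ {10}
|BC| ∈ {29}
|AC| ∈ {√(941)}

|AC| = √(941)  (≈ 30.6757)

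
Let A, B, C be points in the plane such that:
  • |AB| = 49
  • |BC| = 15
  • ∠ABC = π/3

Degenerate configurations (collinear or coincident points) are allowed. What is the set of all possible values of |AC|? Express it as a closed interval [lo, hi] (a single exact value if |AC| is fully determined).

|AC| = √(1891)  (≈ 43.4856)

|AB| ∈ {49}
|BC| ∈ {15}
|AC| ∈ {√(1891)}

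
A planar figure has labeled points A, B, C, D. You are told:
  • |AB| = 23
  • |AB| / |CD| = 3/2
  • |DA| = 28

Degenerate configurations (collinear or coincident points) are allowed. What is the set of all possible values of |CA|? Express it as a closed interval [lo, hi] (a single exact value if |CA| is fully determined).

|CA| ∈ [38/3, 130/3]  (≈ [12.6667, 43.3333])

|AB| ∈ {23}
|AD| ∈ {28}
|CD| ∈ {46/3}
|BD| ∈ [5, 51]
|AC| ∈ [38/3, 130/3]
|BC| ∈ [0, 199/3]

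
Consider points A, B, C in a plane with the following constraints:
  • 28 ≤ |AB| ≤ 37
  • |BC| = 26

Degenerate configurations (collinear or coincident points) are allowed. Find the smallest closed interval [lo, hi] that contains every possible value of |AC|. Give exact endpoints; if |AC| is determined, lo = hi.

|AB| ∈ [28, 37]
|BC| ∈ {26}
|AC| ∈ [2, 63]

|AC| ∈ [2, 63]  (≈ [2.0000, 63.0000])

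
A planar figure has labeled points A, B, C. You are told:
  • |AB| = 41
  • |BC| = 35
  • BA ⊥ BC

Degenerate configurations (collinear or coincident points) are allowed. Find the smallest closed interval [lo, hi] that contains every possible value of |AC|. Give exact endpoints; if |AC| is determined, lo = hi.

|AB| ∈ {41}
|BC| ∈ {35}
|AC| ∈ {√(2906)}

|AC| = √(2906)  (≈ 53.9073)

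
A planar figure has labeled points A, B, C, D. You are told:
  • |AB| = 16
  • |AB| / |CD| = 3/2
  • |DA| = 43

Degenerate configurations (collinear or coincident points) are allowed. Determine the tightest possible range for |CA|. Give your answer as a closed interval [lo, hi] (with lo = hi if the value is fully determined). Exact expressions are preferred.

|CA| ∈ [97/3, 161/3]  (≈ [32.3333, 53.6667])

|AB| ∈ {16}
|AD| ∈ {43}
|CD| ∈ {32/3}
|BD| ∈ [27, 59]
|AC| ∈ [97/3, 161/3]
|BC| ∈ [49/3, 209/3]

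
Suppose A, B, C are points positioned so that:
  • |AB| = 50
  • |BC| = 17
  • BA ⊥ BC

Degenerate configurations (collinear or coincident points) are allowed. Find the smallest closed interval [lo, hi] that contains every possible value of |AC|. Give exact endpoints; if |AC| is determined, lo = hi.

|AB| ∈ {50}
|BC| ∈ {17}
|AC| ∈ {√(2789)}

|AC| = √(2789)  (≈ 52.8110)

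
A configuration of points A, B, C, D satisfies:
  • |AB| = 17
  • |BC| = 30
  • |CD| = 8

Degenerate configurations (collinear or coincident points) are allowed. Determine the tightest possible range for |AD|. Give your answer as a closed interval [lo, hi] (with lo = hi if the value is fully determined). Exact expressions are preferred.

|AD| ∈ [5, 55]  (≈ [5.0000, 55.0000])

|AB| ∈ {17}
|BC| ∈ {30}
|CD| ∈ {8}
|AC| ∈ [13, 47]
|BD| ∈ [22, 38]
|AD| ∈ [5, 55]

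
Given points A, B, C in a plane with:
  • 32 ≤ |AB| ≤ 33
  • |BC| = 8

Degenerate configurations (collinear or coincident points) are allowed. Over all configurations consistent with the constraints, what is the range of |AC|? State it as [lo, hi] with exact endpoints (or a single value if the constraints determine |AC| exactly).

|AB| ∈ [32, 33]
|BC| ∈ {8}
|AC| ∈ [24, 41]

|AC| ∈ [24, 41]  (≈ [24.0000, 41.0000])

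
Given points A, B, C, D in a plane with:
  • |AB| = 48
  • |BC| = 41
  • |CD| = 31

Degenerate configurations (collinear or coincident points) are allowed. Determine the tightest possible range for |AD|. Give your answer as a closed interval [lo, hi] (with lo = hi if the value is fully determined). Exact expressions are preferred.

|AD| ∈ [0, 120]  (≈ [0.0000, 120.0000])

|AB| ∈ {48}
|BC| ∈ {41}
|CD| ∈ {31}
|AC| ∈ [7, 89]
|BD| ∈ [10, 72]
|AD| ∈ [0, 120]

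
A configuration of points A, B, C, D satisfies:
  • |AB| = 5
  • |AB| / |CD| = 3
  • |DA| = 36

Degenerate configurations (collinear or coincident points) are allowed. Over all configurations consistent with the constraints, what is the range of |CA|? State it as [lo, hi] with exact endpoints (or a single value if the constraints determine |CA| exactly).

|CA| ∈ [103/3, 113/3]  (≈ [34.3333, 37.6667])

|AB| ∈ {5}
|AD| ∈ {36}
|CD| ∈ {5/3}
|BD| ∈ [31, 41]
|AC| ∈ [103/3, 113/3]
|BC| ∈ [88/3, 128/3]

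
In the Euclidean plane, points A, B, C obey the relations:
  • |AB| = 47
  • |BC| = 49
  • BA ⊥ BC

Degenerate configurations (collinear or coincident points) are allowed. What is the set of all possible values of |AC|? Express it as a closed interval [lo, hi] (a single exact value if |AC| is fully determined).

|AC| = √(4610)  (≈ 67.8970)

|AB| ∈ {47}
|BC| ∈ {49}
|AC| ∈ {√(4610)}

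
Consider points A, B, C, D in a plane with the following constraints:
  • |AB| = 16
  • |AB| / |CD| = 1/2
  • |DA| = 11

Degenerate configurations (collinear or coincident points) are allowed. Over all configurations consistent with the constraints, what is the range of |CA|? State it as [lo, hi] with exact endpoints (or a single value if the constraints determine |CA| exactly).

|AB| ∈ {16}
|AD| ∈ {11}
|CD| ∈ {32}
|BD| ∈ [5, 27]
|AC| ∈ [21, 43]
|BC| ∈ [5, 59]

|CA| ∈ [21, 43]  (≈ [21.0000, 43.0000])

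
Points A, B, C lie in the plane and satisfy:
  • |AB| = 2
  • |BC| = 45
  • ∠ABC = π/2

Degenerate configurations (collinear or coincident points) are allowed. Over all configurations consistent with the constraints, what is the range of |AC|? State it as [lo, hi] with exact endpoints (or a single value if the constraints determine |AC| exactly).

|AB| ∈ {2}
|BC| ∈ {45}
|AC| ∈ {√(2029)}

|AC| = √(2029)  (≈ 45.0444)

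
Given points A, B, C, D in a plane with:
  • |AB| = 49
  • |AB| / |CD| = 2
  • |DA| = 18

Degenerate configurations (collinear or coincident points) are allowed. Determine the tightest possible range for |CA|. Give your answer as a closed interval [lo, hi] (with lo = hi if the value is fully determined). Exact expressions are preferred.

|CA| ∈ [13/2, 85/2]  (≈ [6.5000, 42.5000])

|AB| ∈ {49}
|AD| ∈ {18}
|CD| ∈ {49/2}
|BD| ∈ [31, 67]
|AC| ∈ [13/2, 85/2]
|BC| ∈ [13/2, 183/2]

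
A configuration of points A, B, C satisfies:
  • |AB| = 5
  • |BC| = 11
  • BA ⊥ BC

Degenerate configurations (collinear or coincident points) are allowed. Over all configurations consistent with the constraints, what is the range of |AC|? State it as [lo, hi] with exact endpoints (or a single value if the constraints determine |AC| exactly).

|AB| ∈ {5}
|BC| ∈ {11}
|AC| ∈ {√(146)}

|AC| = √(146)  (≈ 12.0830)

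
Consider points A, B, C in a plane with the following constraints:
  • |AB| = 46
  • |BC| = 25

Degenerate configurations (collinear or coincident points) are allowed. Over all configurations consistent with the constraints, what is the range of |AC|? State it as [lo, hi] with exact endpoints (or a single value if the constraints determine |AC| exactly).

|AB| ∈ {46}
|BC| ∈ {25}
|AC| ∈ [21, 71]

|AC| ∈ [21, 71]  (≈ [21.0000, 71.0000])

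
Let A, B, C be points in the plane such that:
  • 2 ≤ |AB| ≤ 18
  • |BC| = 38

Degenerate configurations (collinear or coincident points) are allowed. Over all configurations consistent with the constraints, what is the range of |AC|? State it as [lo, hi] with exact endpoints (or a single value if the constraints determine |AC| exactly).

|AC| ∈ [20, 56]  (≈ [20.0000, 56.0000])

|AB| ∈ [2, 18]
|BC| ∈ {38}
|AC| ∈ [20, 56]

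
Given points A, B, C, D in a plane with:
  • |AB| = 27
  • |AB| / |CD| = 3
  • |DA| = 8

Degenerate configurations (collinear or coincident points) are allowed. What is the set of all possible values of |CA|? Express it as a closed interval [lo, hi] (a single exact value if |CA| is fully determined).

|AB| ∈ {27}
|AD| ∈ {8}
|CD| ∈ {9}
|BD| ∈ [19, 35]
|AC| ∈ [1, 17]
|BC| ∈ [10, 44]

|CA| ∈ [1, 17]  (≈ [1.0000, 17.0000])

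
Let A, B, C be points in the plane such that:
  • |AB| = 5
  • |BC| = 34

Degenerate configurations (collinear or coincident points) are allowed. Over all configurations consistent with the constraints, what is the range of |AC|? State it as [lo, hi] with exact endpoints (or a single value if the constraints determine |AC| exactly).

|AB| ∈ {5}
|BC| ∈ {34}
|AC| ∈ [29, 39]

|AC| ∈ [29, 39]  (≈ [29.0000, 39.0000])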